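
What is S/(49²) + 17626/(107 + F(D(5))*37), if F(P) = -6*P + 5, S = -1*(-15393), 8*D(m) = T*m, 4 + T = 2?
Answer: 14596097/390677 ≈ 37.361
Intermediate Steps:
T = -2 (T = -4 + 2 = -2)
D(m) = -m/4 (D(m) = (-2*m)/8 = -m/4)
S = 15393
F(P) = 5 - 6*P
S/(49²) + 17626/(107 + F(D(5))*37) = 15393/(49²) + 17626/(107 + (5 - (-3)*5/2)*37) = 15393/2401 + 17626/(107 + (5 - 6*(-5/4))*37) = 15393*(1/2401) + 17626/(107 + (5 + 15/2)*37) = 2199/343 + 17626/(107 + (25/2)*37) = 2199/343 + 17626/(107 + 925/2) = 2199/343 + 17626/(1139/2) = 2199/343 + 17626*(2/1139) = 2199/343 + 35252/1139 = 14596097/390677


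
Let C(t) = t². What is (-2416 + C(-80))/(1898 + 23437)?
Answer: 1328/8445 ≈ 0.15725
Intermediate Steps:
(-2416 + C(-80))/(1898 + 23437) = (-2416 + (-80)²)/(1898 + 23437) = (-2416 + 6400)/25335 = 3984*(1/25335) = 1328/8445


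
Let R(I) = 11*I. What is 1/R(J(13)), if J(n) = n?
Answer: 1/143 ≈ 0.0069930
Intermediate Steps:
1/R(J(13)) = 1/(11*13) = 1/143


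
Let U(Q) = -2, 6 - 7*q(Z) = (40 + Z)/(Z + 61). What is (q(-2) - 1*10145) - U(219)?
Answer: -4188743/413 ≈ -10142.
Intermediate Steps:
q(Z) = 6/7 - (40 + Z)/(7*(61 + Z)) (q(Z) = 6/7 - (40 + Z)/(7*(Z + 61)) = 6/7 - (40 + Z)/(7*(61 + Z)))
(q(-2) - 1*10145) - U(219) = ((326 + 5*(-2))/(7*(61 - 2)) - 1*10145) - 1*(-2) = ((1/7)*(326 - 10)/59 - 10145) + 2 = ((1/7)*(1/59)*316 - 10145) + 2 = (316/413 - 10145) + 2 = -4189569/413 + 2 = -4188743/413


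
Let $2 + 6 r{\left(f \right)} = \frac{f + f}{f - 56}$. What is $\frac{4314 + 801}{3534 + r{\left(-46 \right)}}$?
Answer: $\frac{782595}{540674} \approx 1.4474$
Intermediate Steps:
$r{\left(f \right)} = - \frac{1}{3} + \frac{f}{3 \left(-56 + f\right)}$ ($r{\left(f \right)} = - \frac{1}{3} + \frac{\left(f + f\right) \frac{1}{f - 56}}{6} = - \frac{1}{3} + \frac{2 f \frac{1}{-56 + f}}{6} = - \frac{1}{3} + \frac{f}{3 \left(-56 + f\right)}$)
$\frac{4314 + 801}{3534 + r{\left(-46 \right)}} = \frac{4314 + 801}{3534 + \frac{56}{3 \left(-56 - 46\right)}} = \frac{5115}{3534 + \frac{56}{3 \left(-102\right)}} = \frac{5115}{3534 + \frac{56}{3} \left(- \frac{1}{102}\right)} = \frac{5115}{3534 - \frac{28}{153}} = \frac{5115}{\frac{540674}{153}} = 5115 \cdot \frac{153}{540674} = \frac{782595}{540674}$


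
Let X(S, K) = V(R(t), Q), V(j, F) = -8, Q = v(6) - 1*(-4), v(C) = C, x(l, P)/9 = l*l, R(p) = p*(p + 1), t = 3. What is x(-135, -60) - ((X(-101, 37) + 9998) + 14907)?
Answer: 139128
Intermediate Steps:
R(p) = p*(1 + p)
x(l, P) = 9*l**2 (x(l, P) = 9*(l*l) = 9*l**2)
Q = 10 (Q = 6 - 1*(-4) = 6 + 4 = 10)
X(S, K) = -8
x(-135, -60) - ((X(-101, 37) + 9998) + 14907) = 9*(-135)**2 - ((-8 + 9998) + 14907) = 9*18225 - (9990 + 14907) = 164025 - 1*24897 = 164025 - 24897 = 139128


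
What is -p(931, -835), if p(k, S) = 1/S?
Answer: 1/835 ≈ 0.0011976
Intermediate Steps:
-p(931, -835) = -1/(-835) = -1*(-1/835) = 1/835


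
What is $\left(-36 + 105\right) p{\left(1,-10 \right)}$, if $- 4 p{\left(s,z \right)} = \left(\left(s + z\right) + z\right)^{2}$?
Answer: $- \frac{24909}{4} \approx -6227.3$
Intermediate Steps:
$p{\left(s,z \right)} = - \frac{\left(s + 2 z\right)^{2}}{4}$ ($p{\left(s,z \right)} = - \frac{\left(\left(s + z\right) + z\right)^{2}}{4} = - \frac{\left(s + 2 z\right)^{2}}{4}$)
$\left(-36 + 105\right) p{\left(1,-10 \right)} = \left(-36 + 105\right) \left(- \frac{\left(1 + 2 \left(-10\right)\right)^{2}}{4}\right) = 69 \left(- \frac{\left(1 - 20\right)^{2}}{4}\right) = 69 \left(- \frac{\left(-19\right)^{2}}{4}\right) = 69 \left(\left(- \frac{1}{4}\right) 361\right) = 69 \left(- \frac{361}{4}\right) = - \frac{24909}{4}$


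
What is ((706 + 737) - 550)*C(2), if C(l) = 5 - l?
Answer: 2679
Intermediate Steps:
((706 + 737) - 550)*C(2) = ((706 + 737) - 550)*(5 - 1*2) = (1443 - 550)*(5 - 2) = 893*3 = 2679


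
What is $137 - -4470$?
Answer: $4607$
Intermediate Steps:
$137 - -4470 = 137 + 4470 = 4607$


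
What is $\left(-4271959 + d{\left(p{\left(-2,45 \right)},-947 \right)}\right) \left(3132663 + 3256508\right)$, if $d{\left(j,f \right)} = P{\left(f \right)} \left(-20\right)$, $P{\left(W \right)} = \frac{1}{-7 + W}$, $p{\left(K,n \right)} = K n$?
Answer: $- \frac{13019369853315043}{477} \approx -2.7294 \cdot 10^{13}$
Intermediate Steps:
$d{\left(j,f \right)} = - \frac{20}{-7 + f}$ ($d{\left(j,f \right)} = \frac{1}{-7 + f} \left(-20\right) = - \frac{20}{-7 + f}$)
$\left(-4271959 + d{\left(p{\left(-2,45 \right)},-947 \right)}\right) \left(3132663 + 3256508\right) = \left(-4271959 - \frac{20}{-7 - 947}\right) \left(3132663 + 3256508\right) = \left(-4271959 - \frac{20}{-954}\right) 6389171 = \left(-4271959 - - \frac{10}{477}\right) 6389171 = \left(-4271959 + \frac{10}{477}\right) 6389171 = \left(- \frac{2037724433}{477}\right) 6389171 = - \frac{13019369853315043}{477}$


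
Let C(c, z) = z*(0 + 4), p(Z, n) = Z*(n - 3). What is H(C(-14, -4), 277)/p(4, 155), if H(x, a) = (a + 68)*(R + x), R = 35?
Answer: 345/32 ≈ 10.781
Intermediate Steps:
p(Z, n) = Z*(-3 + n)
C(c, z) = 4*z (C(c, z) = z*4 = 4*z)
H(x, a) = (35 + x)*(68 + a) (H(x, a) = (a + 68)*(35 + x) = (68 + a)*(35 + x) = (35 + x)*(68 + a))
H(C(-14, -4), 277)/p(4, 155) = (2380 + 35*277 + 68*(4*(-4)) + 277*(4*(-4)))/((4*(-3 + 155))) = (2380 + 9695 + 68*(-16) + 277*(-16))/((4*152)) = (2380 + 9695 - 1088 - 4432)/608 = 6555*(1/608) = 345/32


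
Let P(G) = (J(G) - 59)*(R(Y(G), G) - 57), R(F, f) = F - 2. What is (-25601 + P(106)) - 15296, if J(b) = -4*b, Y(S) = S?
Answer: -63598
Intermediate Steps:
R(F, f) = -2 + F
P(G) = (-59 + G)*(-59 - 4*G) (P(G) = (-4*G - 59)*((-2 + G) - 57) = (-59 - 4*G)*(-59 + G) = (-59 + G)*(-59 - 4*G))
(-25601 + P(106)) - 15296 = (-25601 + (3481 - 4*106² + 177*106)) - 15296 = (-25601 + (3481 - 4*11236 + 18762)) - 15296 = (-25601 + (3481 - 44944 + 18762)) - 15296 = (-25601 - 22701) - 15296 = -48302 - 15296 = -63598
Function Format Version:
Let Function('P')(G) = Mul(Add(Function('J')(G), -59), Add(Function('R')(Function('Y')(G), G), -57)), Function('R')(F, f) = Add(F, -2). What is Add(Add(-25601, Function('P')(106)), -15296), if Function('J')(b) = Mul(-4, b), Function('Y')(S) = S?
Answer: -63598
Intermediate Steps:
Function('R')(F, f) = Add(-2, F)
Function('P')(G) = Mul(Add(-59, G), Add(-59, Mul(-4, G))) (Function('P')(G) = Mul(Add(Mul(-4, G), -59), Add(Add(-2, G), -57)) = Mul(Add(-59, Mul(-4, G)), Add(-59, G)) = Mul(Add(-59, G), Add(-59, Mul(-4, G))))
Add(Add(-25601, Function('P')(106)), -15296) = Add(Add(-25601, Add(3481, Mul(-4, Pow(106, 2)), Mul(177, 106))), -15296) = Add(Add(-25601, Add(3481, Mul(-4, 11236), 18762)), -15296) = Add(Add(-25601, Add(3481, -44944, 18762)), -15296) = Add(Add(-25601, -22701), -15296) = Add(-48302, -15296) = -63598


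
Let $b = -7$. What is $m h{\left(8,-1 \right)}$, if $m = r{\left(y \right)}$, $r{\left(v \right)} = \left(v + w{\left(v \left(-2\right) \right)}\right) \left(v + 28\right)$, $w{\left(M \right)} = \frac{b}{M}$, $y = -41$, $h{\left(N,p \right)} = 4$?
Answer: $\frac{87594}{41} \approx 2136.4$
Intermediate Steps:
$w{\left(M \right)} = - \frac{7}{M}$
$r{\left(v \right)} = \left(28 + v\right) \left(v + \frac{7}{2 v}\right)$ ($r{\left(v \right)} = \left(v - \frac{7}{v \left(-2\right)}\right) \left(v + 28\right) = \left(v - \frac{7}{\left(-2\right) v}\right) \left(28 + v\right) = \left(v - 7 \left(- \frac{1}{2 v}\right)\right) \left(28 + v\right) = \left(v + \frac{7}{2 v}\right) \left(28 + v\right) = \left(28 + v\right) \left(v + \frac{7}{2 v}\right)$)
$m = \frac{43797}{82}$ ($m = \frac{7}{2} + \left(-41\right)^{2} + 28 \left(-41\right) + \frac{98}{-41} = \frac{7}{2} + 1681 - 1148 + 98 \left(- \frac{1}{41}\right) = \frac{7}{2} + 1681 - 1148 - \frac{98}{41} = \frac{43797}{82} \approx 534.11$)
$m h{\left(8,-1 \right)} = \frac{43797}{82} \cdot 4 = \frac{87594}{41}$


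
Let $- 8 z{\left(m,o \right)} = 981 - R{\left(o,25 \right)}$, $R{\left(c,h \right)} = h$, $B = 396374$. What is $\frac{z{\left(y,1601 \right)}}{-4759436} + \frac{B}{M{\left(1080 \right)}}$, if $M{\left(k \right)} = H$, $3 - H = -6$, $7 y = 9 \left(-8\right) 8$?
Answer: $\frac{3773033372279}{85669848} \approx 44042.0$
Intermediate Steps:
$y = - \frac{576}{7}$ ($y = \frac{9 \left(-8\right) 8}{7} = \frac{\left(-72\right) 8}{7} = \frac{1}{7} \left(-576\right) = - \frac{576}{7} \approx -82.286$)
$H = 9$ ($H = 3 - -6 = 3 + 6 = 9$)
$z{\left(m,o \right)} = - \frac{239}{2}$ ($z{\left(m,o \right)} = - \frac{981 - 25}{8} = \left(- \frac{1}{8}\right) 956 = - \frac{239}{2}$)
$M{\left(k \right)} = 9$
$\frac{z{\left(y,1601 \right)}}{-4759436} + \frac{B}{M{\left(1080 \right)}} = - \frac{239}{2 \left(-4759436\right)} + \frac{396374}{9} = \left(- \frac{239}{2}\right) \left(- \frac{1}{4759436}\right) + 396374 \cdot \frac{1}{9} = \frac{239}{9518872} + \frac{396374}{9} = \frac{3773033372279}{85669848}$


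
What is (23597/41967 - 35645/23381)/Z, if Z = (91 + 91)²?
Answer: -472096129/16251138331974 ≈ -2.9050e-5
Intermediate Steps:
Z = 33124 (Z = 182² = 33124)
(23597/41967 - 35645/23381)/Z = (23597/41967 - 35645/23381)/33124 = (23597*(1/41967) - 35645*1/23381)*(1/33124) = (23597/41967 - 35645/23381)*(1/33124) = -944192258/981230427*1/33124 = -472096129/16251138331974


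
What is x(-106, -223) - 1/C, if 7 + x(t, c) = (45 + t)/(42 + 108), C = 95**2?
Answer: -401077/54150 ≈ -7.4068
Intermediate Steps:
C = 9025
x(t, c) = -67/10 + t/150 (x(t, c) = -7 + (45 + t)/(42 + 108) = -7 + (45 + t)/150 = -7 + (45 + t)*(1/150) = -7 + (3/10 + t/150) = -67/10 + t/150)
x(-106, -223) - 1/C = (-67/10 + (1/150)*(-106)) - 1/9025 = (-67/10 - 53/75) - 1*1/9025 = -1111/150 - 1/9025 = -401077/54150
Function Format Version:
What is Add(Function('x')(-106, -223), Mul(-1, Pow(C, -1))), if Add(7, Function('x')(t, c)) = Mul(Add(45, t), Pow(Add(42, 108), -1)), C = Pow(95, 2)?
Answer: Rational(-401077, 54150) ≈ -7.4068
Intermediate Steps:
C = 9025
Function('x')(t, c) = Add(Rational(-67, 10), Mul(Rational(1, 150), t)) (Function('x')(t, c) = Add(-7, Mul(Add(45, t), Pow(Add(42, 108), -1))) = Add(-7, Mul(Add(45, t), Pow(150, -1))) = Add(-7, Mul(Add(45, t), Rational(1, 150))) = Add(-7, Add(Rational(3, 10), Mul(Rational(1, 150), t))) = Add(Rational(-67, 10), Mul(Rational(1, 150), t)))
Add(Function('x')(-106, -223), Mul(-1, Pow(C, -1))) = Add(Add(Rational(-67, 10), Mul(Rational(1, 150), -106)), Mul(-1, Pow(9025, -1))) = Add(Add(Rational(-67, 10), Rational(-53, 75)), Mul(-1, Rational(1, 9025))) = Add(Rational(-1111, 150), Rational(-1, 9025)) = Rational(-401077, 54150)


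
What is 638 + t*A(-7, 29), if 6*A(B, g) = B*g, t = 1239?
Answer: -82563/2 ≈ -41282.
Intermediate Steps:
A(B, g) = B*g/6 (A(B, g) = (B*g)/6 = B*g/6)
638 + t*A(-7, 29) = 638 + 1239*((⅙)*(-7)*29) = 638 + 1239*(-203/6) = 638 - 83839/2 = -82563/2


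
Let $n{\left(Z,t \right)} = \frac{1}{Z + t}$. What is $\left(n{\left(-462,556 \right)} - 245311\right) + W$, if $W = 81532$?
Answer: $- \frac{15395225}{94} \approx -1.6378 \cdot 10^{5}$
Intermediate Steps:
$\left(n{\left(-462,556 \right)} - 245311\right) + W = \left(\frac{1}{-462 + 556} - 245311\right) + 81532 = \left(\frac{1}{94} - 245311\right) + 81532 = - \frac{23059233}{94} + 81532 = - \frac{15395225}{94}$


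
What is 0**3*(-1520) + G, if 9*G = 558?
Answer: 62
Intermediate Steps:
G = 62 (G = (1/9)*558 = 62)
0**3*(-1520) + G = 0**3*(-1520) + 62 = 0*(-1520) + 62 = 0 + 62 = 62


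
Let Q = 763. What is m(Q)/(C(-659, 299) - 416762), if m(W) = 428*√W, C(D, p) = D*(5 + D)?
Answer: 107*√763/3556 ≈ 0.83116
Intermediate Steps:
m(Q)/(C(-659, 299) - 416762) = (428*√763)/(-659*(5 - 659) - 416762) = (428*√763)/(-659*(-654) - 416762) = (428*√763)/(430986 - 416762) = (428*√763)/14224 = (428*√763)*(1/14224) = 107*√763/3556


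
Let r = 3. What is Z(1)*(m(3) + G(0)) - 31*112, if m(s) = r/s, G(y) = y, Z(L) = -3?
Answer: -3475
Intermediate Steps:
m(s) = 3/s
Z(1)*(m(3) + G(0)) - 31*112 = -3*(3/3 + 0) - 31*112 = -3*(3*(1/3) + 0) - 3472 = -3*(1 + 0) - 3472 = -3*1 - 3472 = -3 - 3472 = -3475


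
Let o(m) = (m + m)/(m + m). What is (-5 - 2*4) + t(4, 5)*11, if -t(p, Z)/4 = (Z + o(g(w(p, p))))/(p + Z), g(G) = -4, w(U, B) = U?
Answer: -127/3 ≈ -42.333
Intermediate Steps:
o(m) = 1 (o(m) = (2*m)/((2*m)) = (2*m)*(1/(2*m)) = 1)
t(p, Z) = -4*(1 + Z)/(Z + p) (t(p, Z) = -4*(Z + 1)/(p + Z) = -4*(1 + Z)/(Z + p))
(-5 - 2*4) + t(4, 5)*11 = (-5 - 2*4) + (4*(-1 - 1*5)/(5 + 4))*11 = (-5 - 8) + (4*(-1 - 5)/9)*11 = -13 + (4*(1/9)*(-6))*11 = -13 - 8/3*11 = -13 - 88/3 = -127/3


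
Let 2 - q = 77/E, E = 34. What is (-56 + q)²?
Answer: 3659569/1156 ≈ 3165.7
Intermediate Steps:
q = -9/34 (q = 2 - 77/34 = -9/34 ≈ -0.26471)
(-56 + q)² = (-56 - 9/34)² = (-1913/34)² = 3659569/1156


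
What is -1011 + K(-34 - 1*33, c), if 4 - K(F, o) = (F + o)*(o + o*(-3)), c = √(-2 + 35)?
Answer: -941 - 134*√33 ≈ -1710.8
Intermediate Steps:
c = √33 ≈ 5.7446
K(F, o) = 4 + 2*o*(F + o) (K(F, o) = 4 - (F + o)*(o + o*(-3)) = 4 - (F + o)*(o - 3*o) = 4 - (F + o)*(-2*o) = 4 - (-2)*o*(F + o) = 4 + 2*o*(F + o))
-1011 + K(-34 - 1*33, c) = -1011 + (4 + 2*(√33)² + 2*(-34 - 1*33)*√33) = -1011 + (4 + 2*33 + 2*(-34 - 33)*√33) = -1011 + (4 + 66 + 2*(-67)*√33) = -1011 + (4 + 66 - 134*√33) = -1011 + (70 - 134*√33) = -941 - 134*√33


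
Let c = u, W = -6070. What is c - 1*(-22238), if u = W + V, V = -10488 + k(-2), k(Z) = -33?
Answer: 5647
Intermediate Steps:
V = -10521 (V = -10488 - 33 = -10521)
u = -16591 (u = -6070 - 10521 = -16591)
c = -16591
c - 1*(-22238) = -16591 - 1*(-22238) = -16591 + 22238 = 5647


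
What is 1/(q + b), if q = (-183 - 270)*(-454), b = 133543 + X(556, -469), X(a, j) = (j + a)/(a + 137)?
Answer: 231/78356384 ≈ 2.9481e-6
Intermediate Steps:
X(a, j) = (a + j)/(137 + a)
b = 30848462/231 (b = 133543 + (556 - 469)/(137 + 556) = 133543 + 87/693 = 133543 + (1/693)*87 = 133543 + 29/231 = 30848462/231 ≈ 1.3354e+5)
q = 205662 (q = -453*(-454) = 205662)
1/(q + b) = 1/(205662 + 30848462/231) = 1/(78356384/231) = 231/78356384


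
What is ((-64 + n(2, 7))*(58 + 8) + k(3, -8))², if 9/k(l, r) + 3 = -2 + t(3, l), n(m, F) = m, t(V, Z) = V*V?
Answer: 267616881/16 ≈ 1.6726e+7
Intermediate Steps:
t(V, Z) = V²
k(l, r) = 9/4 (k(l, r) = 9/(-3 + (-2 + 3²)) = 9/(-3 + (-2 + 9)) = 9/(-3 + 7) = 9/4)
((-64 + n(2, 7))*(58 + 8) + k(3, -8))² = ((-64 + 2)*(58 + 8) + 9/4)² = (-62*66 + 9/4)² = (-4092 + 9/4)² = (-16359/4)² = 267616881/16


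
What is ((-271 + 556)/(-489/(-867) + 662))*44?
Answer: 1208020/63827 ≈ 18.926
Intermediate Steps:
((-271 + 556)/(-489/(-867) + 662))*44 = (285/(-489*(-1/867) + 662))*44 = (285/(163/289 + 662))*44 = (285/(191481/289))*44 = (285*(289/191481))*44 = (27455/63827)*44 = 1208020/63827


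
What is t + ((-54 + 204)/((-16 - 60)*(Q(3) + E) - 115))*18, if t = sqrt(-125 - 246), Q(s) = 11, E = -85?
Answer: 2700/5509 + I*sqrt(371) ≈ 0.49011 + 19.261*I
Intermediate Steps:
t = I*sqrt(371) (t = sqrt(-371) = I*sqrt(371) ≈ 19.261*I)
t + ((-54 + 204)/((-16 - 60)*(Q(3) + E) - 115))*18 = I*sqrt(371) + ((-54 + 204)/((-16 - 60)*(11 - 85) - 115))*18 = I*sqrt(371) + (150/(-76*(-74) - 115))*18 = I*sqrt(371) + (150/(5624 - 115))*18 = I*sqrt(371) + (150/5509)*18 = I*sqrt(371) + 2700/5509 = 2700/5509 + I*sqrt(371)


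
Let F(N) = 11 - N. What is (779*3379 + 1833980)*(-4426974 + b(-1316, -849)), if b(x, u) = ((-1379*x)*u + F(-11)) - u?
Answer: -6901029340897319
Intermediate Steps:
b(x, u) = 22 - u - 1379*u*x (b(x, u) = ((-1379*x)*u + (11 - 1*(-11))) - u = (-1379*u*x + (11 + 11)) - u = (-1379*u*x + 22) - u = (22 - 1379*u*x) - u = 22 - u - 1379*u*x)
(779*3379 + 1833980)*(-4426974 + b(-1316, -849)) = (779*3379 + 1833980)*(-4426974 + (22 - 1*(-849) - 1379*(-849)*(-1316))) = (2632241 + 1833980)*(-4426974 + (22 + 849 - 1540734636)) = 4466221*(-4426974 - 1540733765) = 4466221*(-1545160739) = -6901029340897319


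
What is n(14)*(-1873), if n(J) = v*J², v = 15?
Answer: -5506620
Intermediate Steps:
n(J) = 15*J²
n(14)*(-1873) = (15*14²)*(-1873) = (15*196)*(-1873) = 2940*(-1873) = -5506620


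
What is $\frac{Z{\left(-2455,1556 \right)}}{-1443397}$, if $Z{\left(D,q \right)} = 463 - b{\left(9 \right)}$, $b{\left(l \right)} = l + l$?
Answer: $- \frac{445}{1443397} \approx -0.0003083$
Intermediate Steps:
$b{\left(l \right)} = 2 l$
$Z{\left(D,q \right)} = 445$ ($Z{\left(D,q \right)} = 463 - 2 \cdot 9 = 463 - 18 = 445$)
$\frac{Z{\left(-2455,1556 \right)}}{-1443397} = \frac{445}{-1443397} = 445 \left(- \frac{1}{1443397}\right) = - \frac{445}{1443397}$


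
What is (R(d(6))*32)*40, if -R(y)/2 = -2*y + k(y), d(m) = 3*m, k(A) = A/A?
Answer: 89600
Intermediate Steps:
k(A) = 1
R(y) = -2 + 4*y (R(y) = -2*(-2*y + 1) = -2*(1 - 2*y) = -2 + 4*y)
(R(d(6))*32)*40 = ((-2 + 4*(3*6))*32)*40 = ((-2 + 4*18)*32)*40 = ((-2 + 72)*32)*40 = (70*32)*40 = 2240*40 = 89600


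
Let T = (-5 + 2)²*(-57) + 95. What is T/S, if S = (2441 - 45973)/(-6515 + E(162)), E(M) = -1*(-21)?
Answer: -678623/10883 ≈ -62.356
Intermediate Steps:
E(M) = 21
S = 21766/3247 (S = (2441 - 45973)/(-6515 + 21) = -43532/(-6494) = -43532*(-1/6494) = 21766/3247 ≈ 6.7034)
T = -418 (T = (-3)²*(-57) + 95 = 9*(-57) + 95 = -513 + 95 = -418)
T/S = -418/21766/3247 = -418*3247/21766 = -678623/10883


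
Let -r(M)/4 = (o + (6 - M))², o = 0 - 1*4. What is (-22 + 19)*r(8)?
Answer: 432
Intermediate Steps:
o = -4 (o = 0 - 4 = -4)
r(M) = -4*(2 - M)² (r(M) = -4*(-4 + (6 - M))² = -4*(2 - M)²)
(-22 + 19)*r(8) = (-22 + 19)*(-4*(-2 + 8)²) = -(-12)*6² = -(-12)*36 = -3*(-144) = 432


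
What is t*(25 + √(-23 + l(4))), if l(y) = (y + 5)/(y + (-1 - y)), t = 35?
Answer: 875 + 140*I*√2 ≈ 875.0 + 197.99*I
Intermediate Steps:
l(y) = -5 - y (l(y) = (5 + y)/(-1) = (5 + y)*(-1) = -5 - y)
t*(25 + √(-23 + l(4))) = 35*(25 + √(-23 + (-5 - 1*4))) = 35*(25 + √(-23 + (-5 - 4))) = 35*(25 + √(-23 - 9)) = 35*(25 + √(-32)) = 35*(25 + 4*I*√2) = 875 + 140*I*√2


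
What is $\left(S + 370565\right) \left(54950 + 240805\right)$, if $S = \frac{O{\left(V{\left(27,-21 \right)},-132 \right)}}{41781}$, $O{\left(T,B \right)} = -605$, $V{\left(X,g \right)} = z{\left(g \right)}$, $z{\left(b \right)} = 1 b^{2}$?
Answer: $\frac{1526349721441100}{13927} \approx 1.096 \cdot 10^{11}$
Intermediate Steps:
$z{\left(b \right)} = b^{2}$
$V{\left(X,g \right)} = g^{2}$
$S = - \frac{605}{41781} \approx -0.01448$
$\left(S + 370565\right) \left(54950 + 240805\right) = \left(- \frac{605}{41781} + 370565\right) \left(54950 + 240805\right) = \frac{15482575660}{41781} \cdot 295755 = \frac{1526349721441100}{13927}$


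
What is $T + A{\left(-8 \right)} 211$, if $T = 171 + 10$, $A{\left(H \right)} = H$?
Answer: $-1507$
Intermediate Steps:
$T = 181$
$T + A{\left(-8 \right)} 211 = 181 - 1688 = -1507$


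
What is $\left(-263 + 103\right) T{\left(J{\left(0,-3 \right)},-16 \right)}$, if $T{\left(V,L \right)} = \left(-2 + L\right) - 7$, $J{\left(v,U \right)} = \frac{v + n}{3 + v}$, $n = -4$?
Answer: $4000$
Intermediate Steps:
$J{\left(v,U \right)} = \frac{-4 + v}{3 + v}$ ($J{\left(v,U \right)} = \frac{v - 4}{3 + v} = \frac{-4 + v}{3 + v}$)
$T{\left(V,L \right)} = -9 + L$
$\left(-263 + 103\right) T{\left(J{\left(0,-3 \right)},-16 \right)} = \left(-263 + 103\right) \left(-9 - 16\right) = \left(-160\right) \left(-25\right) = 4000$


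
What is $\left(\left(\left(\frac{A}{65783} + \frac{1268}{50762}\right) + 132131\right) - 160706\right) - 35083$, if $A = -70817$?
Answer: $- \frac{106287592065389}{1669638323} \approx -63659.0$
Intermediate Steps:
$\left(\left(\left(\frac{A}{65783} + \frac{1268}{50762}\right) + 132131\right) - 160706\right) - 35083 = \left(\left(\left(- \frac{70817}{65783} + \frac{1268}{50762}\right) + 132131\right) - 160706\right) - 35083 = \left(\left(\left(\left(-70817\right) \frac{1}{65783} + 1268 \cdot \frac{1}{50762}\right) + 132131\right) - 160706\right) - 35083 = \left(\left(\left(- \frac{70817}{65783} + \frac{634}{25381}\right) + 132131\right) - 160706\right) - 35083 = \left(\left(- \frac{1755699855}{1669638323} + 132131\right) - 160706\right) - 35083 = \left(\frac{220609225556458}{1669638323} - 160706\right) - 35083 = - \frac{47711670779580}{1669638323} - 35083 = - \frac{106287592065389}{1669638323}$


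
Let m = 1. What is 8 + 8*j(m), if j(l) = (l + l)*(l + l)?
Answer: 40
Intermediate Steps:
j(l) = 4*l**2 (j(l) = (2*l)*(2*l) = 4*l**2)
8 + 8*j(m) = 8 + 8*(4*1**2) = 8 + 8*(4*1) = 8 + 8*4 = 8 + 32 = 40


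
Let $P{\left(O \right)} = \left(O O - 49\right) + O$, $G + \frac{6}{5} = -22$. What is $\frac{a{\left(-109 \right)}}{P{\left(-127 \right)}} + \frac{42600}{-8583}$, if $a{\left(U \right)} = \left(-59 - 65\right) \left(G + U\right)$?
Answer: $- \frac{898163996}{228207665} \approx -3.9357$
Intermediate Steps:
$G = - \frac{116}{5}$ ($G = - \frac{6}{5} - 22 = - \frac{116}{5} \approx -23.2$)
$P{\left(O \right)} = -49 + O + O^{2}$ ($P{\left(O \right)} = \left(O^{2} - 49\right) + O = \left(-49 + O^{2}\right) + O = -49 + O + O^{2}$)
$a{\left(U \right)} = \frac{14384}{5} - 124 U$ ($a{\left(U \right)} = \left(-59 - 65\right) \left(- \frac{116}{5} + U\right) = - 124 \left(- \frac{116}{5} + U\right) = \frac{14384}{5} - 124 U$)
$\frac{a{\left(-109 \right)}}{P{\left(-127 \right)}} + \frac{42600}{-8583} = \frac{\frac{14384}{5} - -13516}{-49 - 127 + \left(-127\right)^{2}} + \frac{42600}{-8583} = \frac{\frac{14384}{5} + 13516}{-49 - 127 + 16129} + 42600 \left(- \frac{1}{8583}\right) = \frac{81964}{5 \cdot 15953} - \frac{14200}{2861} = \frac{81964}{5} \cdot \frac{1}{15953} - \frac{14200}{2861} = \frac{81964}{79765} - \frac{14200}{2861} = - \frac{898163996}{228207665}$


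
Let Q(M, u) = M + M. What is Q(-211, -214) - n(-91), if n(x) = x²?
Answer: -8703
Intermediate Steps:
Q(M, u) = 2*M
Q(-211, -214) - n(-91) = 2*(-211) - 1*(-91)² = -422 - 1*8281 = -422 - 8281 = -8703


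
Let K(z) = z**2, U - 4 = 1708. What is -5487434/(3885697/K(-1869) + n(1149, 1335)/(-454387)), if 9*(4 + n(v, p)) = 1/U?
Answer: -14911370824963272087456/3022748587867567 ≈ -4.9330e+6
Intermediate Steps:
U = 1712 (U = 4 + 1708 = 1712)
n(v, p) = -61631/15408 (n(v, p) = -4 + (1/9)/1712 = -4 + (1/9)*(1/1712) = -4 + 1/15408 = -61631/15408)
-5487434/(3885697/K(-1869) + n(1149, 1335)/(-454387)) = -5487434/(3885697/((-1869)**2) - 61631/15408/(-454387)) = -5487434/(3885697/3493161 - 61631/15408*(-1/454387)) = -5487434/(3885697*(1/3493161) + 61631/7001194896) = -5487434/(3885697/3493161 + 61631/7001194896) = -5487434/3022748587867567/2717366773789584 = -5487434*2717366773789584/3022748587867567 = -14911370824963272087456/3022748587867567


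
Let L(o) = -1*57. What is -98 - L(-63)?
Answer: -41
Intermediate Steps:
L(o) = -57
-98 - L(-63) = -98 - 1*(-57) = -98 + 57 = -41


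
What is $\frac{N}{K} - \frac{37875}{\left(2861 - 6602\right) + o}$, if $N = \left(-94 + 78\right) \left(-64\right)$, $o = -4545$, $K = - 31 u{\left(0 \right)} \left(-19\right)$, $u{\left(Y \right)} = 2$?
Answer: $\frac{8850269}{1626818} \approx 5.4402$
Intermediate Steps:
$K = 1178$ ($K = \left(-31\right) 2 \left(-19\right) = \left(-62\right) \left(-19\right) = 1178$)
$N = 1024$ ($N = \left(-16\right) \left(-64\right) = 1024$)
$\frac{N}{K} - \frac{37875}{\left(2861 - 6602\right) + o} = \frac{1024}{1178} - \frac{37875}{\left(2861 - 6602\right) - 4545} = 1024 \cdot \frac{1}{1178} - \frac{37875}{-3741 - 4545} = \frac{512}{589} - \frac{37875}{-8286} = \frac{512}{589} - - \frac{12625}{2762} = \frac{512}{589} + \frac{12625}{2762} = \frac{8850269}{1626818}$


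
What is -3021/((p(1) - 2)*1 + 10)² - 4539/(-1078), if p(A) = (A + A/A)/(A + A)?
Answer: -962993/29106 ≈ -33.086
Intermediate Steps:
p(A) = (1 + A)/(2*A) (p(A) = (A + 1)/((2*A)) = (1 + A)*(1/(2*A)) = (1 + A)/(2*A))
-3021/((p(1) - 2)*1 + 10)² - 4539/(-1078) = -3021/(((½)*(1 + 1)/1 - 2)*1 + 10)² - 4539/(-1078) = -3021/(((½)*1*2 - 2)*1 + 10)² - 4539*(-1/1078) = -3021/((1 - 2)*1 + 10)² + 4539/1078 = -3021/(-1*1 + 10)² + 4539/1078 = -3021/(-1 + 10)² + 4539/1078 = -3021/(9²) + 4539/1078 = -3021/81 + 4539/1078 = -3021*1/81 + 4539/1078 = -1007/27 + 4539/1078 = -962993/29106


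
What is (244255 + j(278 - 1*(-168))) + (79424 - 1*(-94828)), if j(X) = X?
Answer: 418953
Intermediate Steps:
(244255 + j(278 - 1*(-168))) + (79424 - 1*(-94828)) = (244255 + (278 - 1*(-168))) + (79424 - 1*(-94828)) = (244255 + (278 + 168)) + (79424 + 94828) = (244255 + 446) + 174252 = 244701 + 174252 = 418953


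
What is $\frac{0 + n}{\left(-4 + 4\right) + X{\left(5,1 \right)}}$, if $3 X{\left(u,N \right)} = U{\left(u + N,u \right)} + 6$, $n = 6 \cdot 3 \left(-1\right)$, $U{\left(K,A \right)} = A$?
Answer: $- \frac{54}{11} \approx -4.9091$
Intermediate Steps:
$n = -18$ ($n = 18 \left(-1\right) = -18$)
$X{\left(u,N \right)} = 2 + \frac{u}{3}$ ($X{\left(u,N \right)} = \frac{u + 6}{3} = \frac{6 + u}{3} = 2 + \frac{u}{3}$)
$\frac{0 + n}{\left(-4 + 4\right) + X{\left(5,1 \right)}} = \frac{0 - 18}{\left(-4 + 4\right) + \left(2 + \frac{1}{3} \cdot 5\right)} = \frac{1}{0 + \left(2 + \frac{5}{3}\right)} \left(-18\right) = \frac{1}{0 + \frac{11}{3}} \left(-18\right) = \frac{1}{\frac{11}{3}} \left(-18\right) = \frac{3}{11} \left(-18\right) = - \frac{54}{11}$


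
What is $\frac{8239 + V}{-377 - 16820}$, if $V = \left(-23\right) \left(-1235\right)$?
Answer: $- \frac{36644}{17197} \approx -2.1308$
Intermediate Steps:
$V = 28405$
$\frac{8239 + V}{-377 - 16820} = \frac{8239 + 28405}{-377 - 16820} = \frac{36644}{-17197} = 36644 \left(- \frac{1}{17197}\right) = - \frac{36644}{17197}$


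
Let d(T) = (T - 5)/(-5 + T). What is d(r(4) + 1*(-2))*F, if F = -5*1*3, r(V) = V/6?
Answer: -15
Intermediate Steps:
r(V) = V/6 (r(V) = V*(⅙) = V/6)
F = -15 (F = -5*3 = -15)
d(T) = 1 (d(T) = (-5 + T)/(-5 + T) = 1)
d(r(4) + 1*(-2))*F = 1*(-15) = -15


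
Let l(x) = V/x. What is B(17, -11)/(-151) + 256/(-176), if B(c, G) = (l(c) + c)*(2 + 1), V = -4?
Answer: -50477/28237 ≈ -1.7876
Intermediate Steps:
l(x) = -4/x
B(c, G) = -12/c + 3*c (B(c, G) = (-4/c + c)*(2 + 1) = (c - 4/c)*3 = -12/c + 3*c)
B(17, -11)/(-151) + 256/(-176) = (-12/17 + 3*17)/(-151) + 256/(-176) = (-12*1/17 + 51)*(-1/151) + 256*(-1/176) = (-12/17 + 51)*(-1/151) - 16/11 = (855/17)*(-1/151) - 16/11 = -855/2567 - 16/11 = -50477/28237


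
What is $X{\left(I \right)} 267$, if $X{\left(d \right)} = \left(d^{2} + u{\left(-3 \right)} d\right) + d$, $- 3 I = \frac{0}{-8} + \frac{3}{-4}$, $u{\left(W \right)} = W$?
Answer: $- \frac{1869}{16} \approx -116.81$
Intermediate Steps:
$I = \frac{1}{4}$ ($I = - \frac{\frac{0}{-8} + \frac{3}{-4}}{3} = - \frac{0 \left(- \frac{1}{8}\right) + 3 \left(- \frac{1}{4}\right)}{3} = - \frac{0 - \frac{3}{4}}{3} = \left(- \frac{1}{3}\right) \left(- \frac{3}{4}\right) = \frac{1}{4} \approx 0.25$)
$X{\left(d \right)} = d^{2} - 2 d$ ($X{\left(d \right)} = \left(d^{2} - 3 d\right) + d = d^{2} - 2 d$)
$X{\left(I \right)} 267 = \frac{-2 + \frac{1}{4}}{4} \cdot 267 = \frac{1}{4} \left(- \frac{7}{4}\right) 267 = \left(- \frac{7}{16}\right) 267 = - \frac{1869}{16}$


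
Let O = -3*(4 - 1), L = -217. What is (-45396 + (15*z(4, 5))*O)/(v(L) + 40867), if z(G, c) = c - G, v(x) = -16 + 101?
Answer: -45531/40952 ≈ -1.1118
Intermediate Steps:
v(x) = 85
O = -9 (O = -3*3 = -9)
(-45396 + (15*z(4, 5))*O)/(v(L) + 40867) = (-45396 + (15*(5 - 1*4))*(-9))/(85 + 40867) = (-45396 + (15*(5 - 4))*(-9))/40952 = (-45396 + (15*1)*(-9))*(1/40952) = (-45396 + 15*(-9))*(1/40952) = (-45396 - 135)*(1/40952) = -45531*1/40952 = -45531/40952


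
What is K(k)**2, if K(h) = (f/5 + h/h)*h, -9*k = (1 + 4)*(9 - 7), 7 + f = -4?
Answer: 16/9 ≈ 1.7778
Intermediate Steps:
f = -11 (f = -7 - 4 = -11)
k = -10/9 (k = -(1 + 4)*(9 - 7)/9 = -5*2/9 = -1/9*10 = -10/9 ≈ -1.1111)
K(h) = -6*h/5 (K(h) = (-11/5 + h/h)*h = (-11*1/5 + 1)*h = (-11/5 + 1)*h = -6*h/5)
K(k)**2 = (-6/5*(-10/9))**2 = (4/3)**2 = 16/9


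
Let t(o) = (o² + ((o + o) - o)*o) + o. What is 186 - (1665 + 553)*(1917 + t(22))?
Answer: -6447540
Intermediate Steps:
t(o) = o + 2*o² (t(o) = (o² + (2*o - o)*o) + o = (o² + o*o) + o = (o² + o²) + o = 2*o² + o = o + 2*o²)
186 - (1665 + 553)*(1917 + t(22)) = 186 - (1665 + 553)*(1917 + 22*(1 + 2*22)) = 186 - 2218*(1917 + 22*(1 + 44)) = 186 - 2218*(1917 + 22*45) = 186 - 2218*(1917 + 990) = 186 - 2218*2907 = 186 - 1*6447726 = 186 - 6447726 = -6447540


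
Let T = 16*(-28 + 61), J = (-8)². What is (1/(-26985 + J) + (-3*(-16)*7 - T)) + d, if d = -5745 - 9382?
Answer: -412402800/26921 ≈ -15319.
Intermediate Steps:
J = 64
d = -15127
T = 528 (T = 16*33 = 528)
(1/(-26985 + J) + (-3*(-16)*7 - T)) + d = (1/(-26985 + 64) + (-3*(-16)*7 - 1*528)) - 15127 = (1/(-26921) + (48*7 - 528)) - 15127 = (-1/26921 + (336 - 528)) - 15127 = (-1/26921 - 192) - 15127 = -5168833/26921 - 15127 = -412402800/26921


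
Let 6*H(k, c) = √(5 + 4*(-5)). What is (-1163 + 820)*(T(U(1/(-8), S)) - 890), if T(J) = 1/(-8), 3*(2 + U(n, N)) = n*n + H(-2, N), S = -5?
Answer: 2442503/8 ≈ 3.0531e+5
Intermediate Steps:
H(k, c) = I*√15/6 (H(k, c) = √(5 + 4*(-5))/6 = √(5 - 20)/6 = √(-15)/6 = (I*√15)/6 = I*√15/6)
U(n, N) = -2 + n²/3 + I*√15/18 (U(n, N) = -2 + (n*n + I*√15/6)/3 = -2 + (n² + I*√15/6)/3 = -2 + (n²/3 + I*√15/18) = -2 + n²/3 + I*√15/18)
T(J) = -⅛
(-1163 + 820)*(T(U(1/(-8), S)) - 890) = (-1163 + 820)*(-⅛ - 890) = -343*(-7121/8) = 2442503/8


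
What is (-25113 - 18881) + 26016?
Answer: -17978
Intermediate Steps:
(-25113 - 18881) + 26016 = -43994 + 26016 = -17978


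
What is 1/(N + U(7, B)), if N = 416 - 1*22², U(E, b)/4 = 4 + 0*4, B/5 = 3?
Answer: -1/52 ≈ -0.019231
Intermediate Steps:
B = 15 (B = 5*3 = 15)
U(E, b) = 16 (U(E, b) = 4*(4 + 0*4) = 4*(4 + 0) = 4*4 = 16)
N = -68 (N = 416 - 1*484 = 416 - 484 = -68)
1/(N + U(7, B)) = 1/(-68 + 16) = 1/(-52) = -1/52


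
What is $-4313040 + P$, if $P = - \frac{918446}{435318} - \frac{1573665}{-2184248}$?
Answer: $- \frac{2050511465802202349}{475421235432} \approx -4.313 \cdot 10^{6}$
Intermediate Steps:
$P = - \frac{660534569069}{475421235432}$ ($P = \left(-918446\right) \frac{1}{435318} - - \frac{1573665}{2184248} = - \frac{459223}{217659} + \frac{1573665}{2184248} = - \frac{660534569069}{475421235432} \approx -1.3894$)
$-4313040 + P = -4313040 - \frac{660534569069}{475421235432} = - \frac{2050511465802202349}{475421235432}$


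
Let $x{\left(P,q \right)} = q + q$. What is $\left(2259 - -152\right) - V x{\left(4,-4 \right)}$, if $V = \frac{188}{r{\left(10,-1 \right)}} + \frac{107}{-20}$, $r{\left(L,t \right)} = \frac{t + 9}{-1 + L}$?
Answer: $\frac{20301}{5} \approx 4060.2$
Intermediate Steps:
$r{\left(L,t \right)} = \frac{9 + t}{-1 + L}$
$x{\left(P,q \right)} = 2 q$
$V = \frac{4123}{20}$ ($V = \frac{188}{\frac{1}{-1 + 10} \left(9 - 1\right)} + \frac{107}{-20} = \frac{188}{\frac{1}{9} \cdot 8} + 107 \left(- \frac{1}{20}\right) = \frac{188}{\frac{1}{9} \cdot 8} - \frac{107}{20} = \frac{188}{\frac{8}{9}} - \frac{107}{20} = 188 \cdot \frac{9}{8} - \frac{107}{20} = \frac{423}{2} - \frac{107}{20} = \frac{4123}{20} \approx 206.15$)
$\left(2259 - -152\right) - V x{\left(4,-4 \right)} = \left(2259 - -152\right) - \frac{4123 \cdot 2 \left(-4\right)}{20} = \left(2259 + 152\right) - \frac{4123}{20} \left(-8\right) = 2411 - - \frac{8246}{5} = 2411 + \frac{8246}{5} = \frac{20301}{5}$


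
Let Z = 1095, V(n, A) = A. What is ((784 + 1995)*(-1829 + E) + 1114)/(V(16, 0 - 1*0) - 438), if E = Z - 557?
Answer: 1195525/146 ≈ 8188.5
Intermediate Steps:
E = 538 (E = 1095 - 557 = 538)
((784 + 1995)*(-1829 + E) + 1114)/(V(16, 0 - 1*0) - 438) = ((784 + 1995)*(-1829 + 538) + 1114)/((0 - 1*0) - 438) = (2779*(-1291) + 1114)/((0 + 0) - 438) = (-3587689 + 1114)/(0 - 438) = -3586575/(-438) = -3586575*(-1/438) = 1195525/146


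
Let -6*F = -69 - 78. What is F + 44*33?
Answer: 2953/2 ≈ 1476.5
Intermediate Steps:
F = 49/2 (F = -(-69 - 78)/6 = -⅙*(-147) = 49/2 ≈ 24.500)
F + 44*33 = 49/2 + 44*33 = 49/2 + 1452 = 2953/2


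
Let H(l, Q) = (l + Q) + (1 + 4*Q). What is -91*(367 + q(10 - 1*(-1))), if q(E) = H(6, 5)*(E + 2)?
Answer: -71253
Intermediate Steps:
H(l, Q) = 1 + l + 5*Q (H(l, Q) = (Q + l) + (1 + 4*Q) = 1 + l + 5*Q)
q(E) = 64 + 32*E (q(E) = (1 + 6 + 5*5)*(E + 2) = (1 + 6 + 25)*(2 + E) = 32*(2 + E) = 64 + 32*E)
-91*(367 + q(10 - 1*(-1))) = -91*(367 + (64 + 32*(10 - 1*(-1)))) = -91*(367 + (64 + 32*(10 + 1))) = -91*(367 + (64 + 32*11)) = -91*(367 + (64 + 352)) = -91*(367 + 416) = -91*783 = -71253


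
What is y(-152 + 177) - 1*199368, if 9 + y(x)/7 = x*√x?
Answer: -198556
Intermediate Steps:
y(x) = -63 + 7*x^(3/2) (y(x) = -63 + 7*(x*√x) = -63 + 7*x^(3/2))
y(-152 + 177) - 1*199368 = (-63 + 7*(-152 + 177)^(3/2)) - 1*199368 = (-63 + 7*25^(3/2)) - 199368 = (-63 + 7*125) - 199368 = (-63 + 875) - 199368 = 812 - 199368 = -198556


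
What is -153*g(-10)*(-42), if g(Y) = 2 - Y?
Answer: 77112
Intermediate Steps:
-153*g(-10)*(-42) = -153*(2 - 1*(-10))*(-42) = -153*(2 + 10)*(-42) = -153*12*(-42) = -1836*(-42) = 77112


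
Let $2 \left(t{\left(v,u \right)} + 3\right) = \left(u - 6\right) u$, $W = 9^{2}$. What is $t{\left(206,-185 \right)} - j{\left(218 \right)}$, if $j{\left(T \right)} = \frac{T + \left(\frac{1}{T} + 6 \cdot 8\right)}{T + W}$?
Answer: $\frac{575674725}{32591} \approx 17664.0$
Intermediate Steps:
$W = 81$
$t{\left(v,u \right)} = -3 + \frac{u \left(-6 + u\right)}{2}$ ($t{\left(v,u \right)} = -3 + \frac{\left(u - 6\right) u}{2} = -3 + \frac{\left(-6 + u\right) u}{2} = -3 + \frac{u \left(-6 + u\right)}{2}$)
$j{\left(T \right)} = \frac{48 + T + \frac{1}{T}}{81 + T}$ ($j{\left(T \right)} = \frac{T + \left(\frac{1}{T} + 6 \cdot 8\right)}{T + 81} = \frac{T + \left(\frac{1}{T} + 48\right)}{81 + T} = \frac{T + \left(48 + \frac{1}{T}\right)}{81 + T} = \frac{48 + T + \frac{1}{T}}{81 + T}$)
$t{\left(206,-185 \right)} - j{\left(218 \right)} = \left(-3 + \frac{\left(-185\right)^{2}}{2} - -555\right) - \frac{1 + 218^{2} + 48 \cdot 218}{218 \left(81 + 218\right)} = \left(-3 + \frac{1}{2} \cdot 34225 + 555\right) - \frac{1 + 47524 + 10464}{218 \cdot 299} = \left(-3 + \frac{34225}{2} + 555\right) - \frac{1}{218} \cdot \frac{1}{299} \cdot 57989 = \frac{35329}{2} - \frac{57989}{65182} = \frac{575674725}{32591}$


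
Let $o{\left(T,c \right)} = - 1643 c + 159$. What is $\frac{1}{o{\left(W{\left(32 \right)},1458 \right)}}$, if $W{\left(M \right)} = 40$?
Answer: $- \frac{1}{2395335} \approx -4.1748 \cdot 10^{-7}$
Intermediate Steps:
$o{\left(T,c \right)} = 159 - 1643 c$
$\frac{1}{o{\left(W{\left(32 \right)},1458 \right)}} = \frac{1}{159 - 2395494} = \frac{1}{-2395335} = - \frac{1}{2395335}$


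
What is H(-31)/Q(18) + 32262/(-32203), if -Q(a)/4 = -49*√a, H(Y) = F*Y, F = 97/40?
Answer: -32262/32203 - 3007*√2/47040 ≈ -1.0922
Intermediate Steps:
F = 97/40 (F = 97*(1/40) = 97/40 ≈ 2.4250)
H(Y) = 97*Y/40
Q(a) = 196*√a (Q(a) = -(-196)*√a = 196*√a)
H(-31)/Q(18) + 32262/(-32203) = ((97/40)*(-31))/((196*√18)) + 32262/(-32203) = -3007*√2/1176/40 + 32262*(-1/32203) = -3007*√2/1176/40 - 32262/32203 = -3007*√2/47040 - 32262/32203 = -32262/32203 - 3007*√2/47040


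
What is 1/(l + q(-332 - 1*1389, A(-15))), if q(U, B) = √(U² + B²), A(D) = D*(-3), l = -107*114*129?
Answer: -786771/1238015730949 - √2963866/2476031461898 ≈ -6.3621e-7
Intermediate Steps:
l = -1573542 (l = -12198*129 = -1573542)
A(D) = -3*D
q(U, B) = √(B² + U²)
1/(l + q(-332 - 1*1389, A(-15))) = 1/(-1573542 + √((-3*(-15))² + (-332 - 1*1389)²)) = 1/(-1573542 + √(45² + (-332 - 1389)²)) = 1/(-1573542 + √(2025 + (-1721)²)) = 1/(-1573542 + √(2025 + 2961841)) = 1/(-1573542 + √2963866)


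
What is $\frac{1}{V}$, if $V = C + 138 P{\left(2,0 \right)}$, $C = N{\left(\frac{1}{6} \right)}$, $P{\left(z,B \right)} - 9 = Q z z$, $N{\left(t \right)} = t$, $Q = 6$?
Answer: $\frac{6}{27325} \approx 0.00021958$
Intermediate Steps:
$P{\left(z,B \right)} = 9 + 6 z^{2}$ ($P{\left(z,B \right)} = 9 + 6 z z = 9 + 6 z^{2}$)
$C = \frac{1}{6} \approx 0.16667$
$V = \frac{27325}{6}$ ($V = \frac{1}{6} + 138 \left(9 + 6 \cdot 2^{2}\right) = \frac{1}{6} + 138 \left(9 + 6 \cdot 4\right) = \frac{1}{6} + 138 \left(9 + 24\right) = \frac{1}{6} + 138 \cdot 33 = \frac{1}{6} + 4554 = \frac{27325}{6} \approx 4554.2$)
$\frac{1}{V} = \frac{1}{\frac{27325}{6}} = \frac{6}{27325}$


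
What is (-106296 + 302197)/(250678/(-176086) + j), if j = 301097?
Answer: 17247711743/26509357832 ≈ 0.65063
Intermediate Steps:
(-106296 + 302197)/(250678/(-176086) + j) = (-106296 + 302197)/(250678/(-176086) + 301097) = 195901/(250678*(-1/176086) + 301097) = 195901/(-125339/88043 + 301097) = 195901/(26509357832/88043) = 195901*(88043/26509357832) = 17247711743/26509357832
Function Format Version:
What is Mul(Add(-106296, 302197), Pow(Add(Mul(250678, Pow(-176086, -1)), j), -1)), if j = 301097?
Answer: Rational(17247711743, 26509357832) ≈ 0.65063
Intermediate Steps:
Mul(Add(-106296, 302197), Pow(Add(Mul(250678, Pow(-176086, -1)), j), -1)) = Mul(Add(-106296, 302197), Pow(Add(Mul(250678, Pow(-176086, -1)), 301097), -1)) = Mul(195901, Pow(Add(Mul(250678, Rational(-1, 176086)), 301097), -1)) = Mul(195901, Pow(Add(Rational(-125339, 88043), 301097), -1)) = Mul(195901, Pow(Rational(26509357832, 88043), -1)) = Mul(195901, Rational(88043, 26509357832)) = Rational(17247711743, 26509357832)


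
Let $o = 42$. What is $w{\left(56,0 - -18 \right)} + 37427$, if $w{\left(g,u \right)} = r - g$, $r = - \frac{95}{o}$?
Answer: $\frac{1569487}{42} \approx 37369.0$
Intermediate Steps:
$r = - \frac{95}{42} \approx -2.2619$
$w{\left(g,u \right)} = - \frac{95}{42} - g$
$w{\left(56,0 - -18 \right)} + 37427 = \left(- \frac{95}{42} - 56\right) + 37427 = - \frac{2447}{42} + 37427 = \frac{1569487}{42}$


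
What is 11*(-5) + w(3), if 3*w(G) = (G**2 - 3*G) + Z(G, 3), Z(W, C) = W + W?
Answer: -53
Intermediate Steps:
Z(W, C) = 2*W
w(G) = -G/3 + G**2/3 (w(G) = ((G**2 - 3*G) + 2*G)/3 = (G**2 - G)/3 = -G/3 + G**2/3)
11*(-5) + w(3) = 11*(-5) + (1/3)*3*(-1 + 3) = -55 + (1/3)*3*2 = -55 + 2 = -53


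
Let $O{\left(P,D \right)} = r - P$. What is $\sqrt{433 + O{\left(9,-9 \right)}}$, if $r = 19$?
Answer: $\sqrt{443} \approx 21.048$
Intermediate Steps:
$O{\left(P,D \right)} = 19 - P$
$\sqrt{433 + O{\left(9,-9 \right)}} = \sqrt{433 + \left(19 - 9\right)} = \sqrt{433 + 10} = \sqrt{443}$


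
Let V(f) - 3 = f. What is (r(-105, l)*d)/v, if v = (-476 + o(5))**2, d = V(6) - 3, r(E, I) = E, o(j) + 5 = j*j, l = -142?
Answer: -35/11552 ≈ -0.0030298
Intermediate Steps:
V(f) = 3 + f
o(j) = -5 + j**2 (o(j) = -5 + j*j = -5 + j**2)
d = 6 (d = (3 + 6) - 3 = 9 - 3 = 6)
v = 207936 (v = (-476 + (-5 + 5**2))**2 = (-476 + (-5 + 25))**2 = (-476 + 20)**2 = (-456)**2 = 207936)
(r(-105, l)*d)/v = -105*6/207936 = -630*1/207936 = -35/11552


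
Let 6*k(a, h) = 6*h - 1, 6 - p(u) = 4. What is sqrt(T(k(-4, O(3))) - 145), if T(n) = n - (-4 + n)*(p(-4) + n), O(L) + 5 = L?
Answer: I*sqrt(5335)/6 ≈ 12.174*I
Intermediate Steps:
O(L) = -5 + L
p(u) = 2 (p(u) = 6 - 1*4 = 6 - 4 = 2)
k(a, h) = -1/6 + h (k(a, h) = (6*h - 1)/6 = (-1 + 6*h)/6 = -1/6 + h)
T(n) = n - (-4 + n)*(2 + n)
sqrt(T(k(-4, O(3))) - 145) = sqrt((8 - (-1/6 + (-5 + 3))**2 + 3*(-1/6 + (-5 + 3))) - 145) = sqrt((8 - (-1/6 - 2)**2 + 3*(-1/6 - 2)) - 145) = sqrt((8 - (-13/6)**2 + 3*(-13/6)) - 145) = sqrt((8 - 1*169/36 - 13/2) - 145) = sqrt((8 - 169/36 - 13/2) - 145) = sqrt(-115/36 - 145) = sqrt(-5335/36) = I*sqrt(5335)/6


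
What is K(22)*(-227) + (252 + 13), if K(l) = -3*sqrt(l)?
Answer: 265 + 681*sqrt(22) ≈ 3459.2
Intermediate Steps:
K(22)*(-227) + (252 + 13) = -3*sqrt(22)*(-227) + (252 + 13) = 681*sqrt(22) + 265 = 265 + 681*sqrt(22)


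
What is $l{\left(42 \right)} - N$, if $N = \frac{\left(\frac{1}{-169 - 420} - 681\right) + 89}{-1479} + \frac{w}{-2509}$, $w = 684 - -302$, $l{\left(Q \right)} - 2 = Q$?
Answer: $\frac{96153452341}{2185667679} \approx 43.993$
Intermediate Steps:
$l{\left(Q \right)} = 2 + Q$
$w = 986$ ($w = 684 + 302 = 986$)
$N = \frac{15925535}{2185667679}$ ($N = \frac{\left(\frac{1}{-169 - 420} - 681\right) + 89}{-1479} + \frac{986}{-2509} = \left(\left(\frac{1}{-589} - 681\right) + 89\right) \left(- \frac{1}{1479}\right) + 986 \left(- \frac{1}{2509}\right) = \left(\left(- \frac{1}{589} - 681\right) + 89\right) \left(- \frac{1}{1479}\right) - \frac{986}{2509} = \left(- \frac{401110}{589} + 89\right) \left(- \frac{1}{1479}\right) - \frac{986}{2509} = \left(- \frac{348689}{589}\right) \left(- \frac{1}{1479}\right) - \frac{986}{2509} = \frac{348689}{871131} - \frac{986}{2509} = \frac{15925535}{2185667679} \approx 0.0072863$)
$l{\left(42 \right)} - N = \left(2 + 42\right) - \frac{15925535}{2185667679} = 44 - \frac{15925535}{2185667679} = \frac{96153452341}{2185667679}$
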